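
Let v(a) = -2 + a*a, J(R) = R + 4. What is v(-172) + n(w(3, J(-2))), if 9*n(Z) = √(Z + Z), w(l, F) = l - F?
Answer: 29582 + √2/9 ≈ 29582.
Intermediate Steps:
J(R) = 4 + R
v(a) = -2 + a²
n(Z) = √2*√Z/9 (n(Z) = √(Z + Z)/9 = √(2*Z)/9 = (√2*√Z)/9 = √2*√Z/9)
v(-172) + n(w(3, J(-2))) = (-2 + (-172)²) + √2*√(3 - (4 - 2))/9 = (-2 + 29584) + √2*√(3 - 1*2)/9 = 29582 + √2*√(3 - 2)/9 = 29582 + √2*√1/9 = 29582 + (⅑)*√2*1 = 29582 + √2/9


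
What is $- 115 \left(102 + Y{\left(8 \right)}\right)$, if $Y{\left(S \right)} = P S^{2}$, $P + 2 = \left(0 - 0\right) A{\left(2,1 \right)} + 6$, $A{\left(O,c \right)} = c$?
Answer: $-41170$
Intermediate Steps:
$P = 4$ ($P = -2 + \left(\left(0 - 0\right) 1 + 6\right) = -2 + \left(\left(0 + 0\right) 1 + 6\right) = -2 + \left(0 \cdot 1 + 6\right) = -2 + \left(0 + 6\right) = -2 + 6 = 4$)
$Y{\left(S \right)} = 4 S^{2}$
$- 115 \left(102 + Y{\left(8 \right)}\right) = - 115 \left(102 + 4 \cdot 8^{2}\right) = - 115 \left(102 + 4 \cdot 64\right) = - 115 \left(102 + 256\right) = \left(-115\right) 358 = -41170$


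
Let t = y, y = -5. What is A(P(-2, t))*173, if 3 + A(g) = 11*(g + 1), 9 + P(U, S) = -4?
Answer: -23355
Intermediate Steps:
t = -5
P(U, S) = -13 (P(U, S) = -9 - 4 = -13)
A(g) = 8 + 11*g (A(g) = -3 + 11*(g + 1) = -3 + 11*(1 + g) = -3 + (11 + 11*g) = 8 + 11*g)
A(P(-2, t))*173 = (8 + 11*(-13))*173 = (8 - 143)*173 = -135*173 = -23355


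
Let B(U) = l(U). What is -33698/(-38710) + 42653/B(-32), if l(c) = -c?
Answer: 118012569/88480 ≈ 1333.8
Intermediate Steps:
B(U) = -U
-33698/(-38710) + 42653/B(-32) = -33698/(-38710) + 42653/((-1*(-32))) = -33698*(-1/38710) + 42653/32 = 2407/2765 + 42653*(1/32) = 2407/2765 + 42653/32 = 118012569/88480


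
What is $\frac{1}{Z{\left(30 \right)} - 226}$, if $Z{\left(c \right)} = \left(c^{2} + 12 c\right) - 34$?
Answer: $\frac{1}{1000} \approx 0.001$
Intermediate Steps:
$Z{\left(c \right)} = -34 + c^{2} + 12 c$
$\frac{1}{Z{\left(30 \right)} - 226} = \frac{1}{\left(-34 + 30^{2} + 12 \cdot 30\right) - 226} = \frac{1}{\left(-34 + 900 + 360\right) - 226} = \frac{1}{1226 - 226} = \frac{1}{1000}$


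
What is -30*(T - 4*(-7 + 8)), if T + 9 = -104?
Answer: 3510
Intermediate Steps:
T = -113 (T = -9 - 104 = -113)
-30*(T - 4*(-7 + 8)) = -30*(-113 - 4*(-7 + 8)) = -30*(-113 - 4*1) = -30*(-113 - 4) = -30*(-117) = 3510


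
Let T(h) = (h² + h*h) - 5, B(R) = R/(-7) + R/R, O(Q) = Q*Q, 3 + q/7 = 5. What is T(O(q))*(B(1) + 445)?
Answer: 239777067/7 ≈ 3.4254e+7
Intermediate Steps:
q = 14 (q = -21 + 7*5 = -21 + 35 = 14)
O(Q) = Q²
B(R) = 1 - R/7 (B(R) = R*(-⅐) + 1 = -R/7 + 1 = 1 - R/7)
T(h) = -5 + 2*h² (T(h) = (h² + h²) - 5 = 2*h² - 5 = -5 + 2*h²)
T(O(q))*(B(1) + 445) = (-5 + 2*(14²)²)*((1 - ⅐*1) + 445) = (-5 + 2*196²)*((1 - ⅐) + 445) = (-5 + 2*38416)*(6/7 + 445) = (-5 + 76832)*(3121/7) = 76827*(3121/7) = 239777067/7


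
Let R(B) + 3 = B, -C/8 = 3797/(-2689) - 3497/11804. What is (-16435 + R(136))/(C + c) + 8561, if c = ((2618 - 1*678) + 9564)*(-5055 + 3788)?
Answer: 2004392168928652/234130581365 ≈ 8561.0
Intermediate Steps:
c = -14575568 (c = ((2618 - 678) + 9564)*(-1267) = (1940 + 9564)*(-1267) = 11504*(-1267) = -14575568)
C = 8342034/610403 (C = -8*(3797/(-2689) - 3497/11804) = -8*(3797*(-1/2689) - 3497*1/11804) = -8*(-3797/2689 - 269/908) = -8*(-4171017/2441612) = 8342034/610403 ≈ 13.666)
R(B) = -3 + B
(-16435 + R(136))/(C + c) + 8561 = (-16435 + (-3 + 136))/(8342034/610403 - 14575568) + 8561 = (-16435 + 133)/(-8896962091870/610403) + 8561 = -16302*(-610403/8896962091870) + 8561 = 261862887/234130581365 + 8561 = 2004392168928652/234130581365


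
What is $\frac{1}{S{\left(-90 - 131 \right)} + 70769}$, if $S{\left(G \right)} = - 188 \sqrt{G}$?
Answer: $\frac{70769}{5016062385} + \frac{188 i \sqrt{221}}{5016062385} \approx 1.4108 \cdot 10^{-5} + 5.5717 \cdot 10^{-7} i$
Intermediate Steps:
$\frac{1}{S{\left(-90 - 131 \right)} + 70769} = \frac{1}{- 188 \sqrt{-90 - 131} + 70769} = \frac{1}{- 188 \sqrt{-221} + 70769} = \frac{1}{- 188 i \sqrt{221} + 70769} = \frac{1}{70769 - 188 i \sqrt{221}}$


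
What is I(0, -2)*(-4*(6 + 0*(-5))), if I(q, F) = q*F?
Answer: 0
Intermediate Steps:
I(q, F) = F*q
I(0, -2)*(-4*(6 + 0*(-5))) = (-2*0)*(-4*(6 + 0*(-5))) = 0*(-4*(6 + 0)) = 0*(-4*6) = 0*(-24) = 0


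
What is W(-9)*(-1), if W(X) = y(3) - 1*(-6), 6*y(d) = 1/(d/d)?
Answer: -37/6 ≈ -6.1667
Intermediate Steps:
y(d) = ⅙ (y(d) = 1/(6*((d/d))) = (⅙)/1 = (⅙)*1 = ⅙)
W(X) = 37/6 (W(X) = ⅙ - 1*(-6) = ⅙ + 6 = 37/6)
W(-9)*(-1) = (37/6)*(-1) = -37/6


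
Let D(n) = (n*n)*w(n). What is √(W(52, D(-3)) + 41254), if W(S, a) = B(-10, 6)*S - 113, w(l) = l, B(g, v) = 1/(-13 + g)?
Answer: √21762393/23 ≈ 202.83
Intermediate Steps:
D(n) = n³ (D(n) = (n*n)*n = n²*n = n³)
W(S, a) = -113 - S/23 (W(S, a) = S/(-13 - 10) - 113 = S/(-23) - 113 = -S/23 - 113 = -113 - S/23)
√(W(52, D(-3)) + 41254) = √((-113 - 1/23*52) + 41254) = √((-113 - 52/23) + 41254) = √(-2651/23 + 41254) = √(946191/23) = √21762393/23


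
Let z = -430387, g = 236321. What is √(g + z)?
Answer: I*√194066 ≈ 440.53*I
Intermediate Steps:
√(g + z) = √(236321 - 430387) = √(-194066) = I*√194066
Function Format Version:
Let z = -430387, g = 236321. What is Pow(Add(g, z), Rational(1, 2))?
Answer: Mul(I, Pow(194066, Rational(1, 2))) ≈ Mul(440.53, I)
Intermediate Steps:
Pow(Add(g, z), Rational(1, 2)) = Pow(Add(236321, -430387), Rational(1, 2)) = Pow(-194066, Rational(1, 2)) = Mul(I, Pow(194066, Rational(1, 2)))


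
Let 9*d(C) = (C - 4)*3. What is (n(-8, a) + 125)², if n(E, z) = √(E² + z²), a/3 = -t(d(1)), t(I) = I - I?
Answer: 17689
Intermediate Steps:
d(C) = -4/3 + C/3 (d(C) = ((C - 4)*3)/9 = ((-4 + C)*3)/9 = (-12 + 3*C)/9 = -4/3 + C/3)
t(I) = 0
a = 0 (a = 3*(-1*0) = 3*0 = 0)
(n(-8, a) + 125)² = (√((-8)² + 0²) + 125)² = (√(64 + 0) + 125)² = (√64 + 125)² = (8 + 125)² = 133² = 17689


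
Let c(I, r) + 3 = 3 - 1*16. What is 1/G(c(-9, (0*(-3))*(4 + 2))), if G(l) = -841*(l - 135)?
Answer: 1/126991 ≈ 7.8746e-6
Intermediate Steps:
c(I, r) = -16 (c(I, r) = -3 + (3 - 1*16) = -3 + (3 - 16) = -3 - 13 = -16)
G(l) = 113535 - 841*l (G(l) = -841*(-135 + l) = 113535 - 841*l)
1/G(c(-9, (0*(-3))*(4 + 2))) = 1/(113535 - 841*(-16)) = 1/(113535 + 13456) = 1/126991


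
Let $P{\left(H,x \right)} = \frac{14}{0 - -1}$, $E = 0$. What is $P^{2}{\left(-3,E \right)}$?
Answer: $196$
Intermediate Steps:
$P{\left(H,x \right)} = 14$ ($P{\left(H,x \right)} = \frac{14}{0 + 1} = \frac{14}{1} = 14 \cdot 1 = 14$)
$P^{2}{\left(-3,E \right)} = 14^{2} = 196$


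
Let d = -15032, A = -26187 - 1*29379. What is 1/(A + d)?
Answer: -1/70598 ≈ -1.4165e-5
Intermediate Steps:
A = -55566 (A = -26187 - 29379 = -55566)
1/(A + d) = 1/(-55566 - 15032) = 1/(-70598) = -1/70598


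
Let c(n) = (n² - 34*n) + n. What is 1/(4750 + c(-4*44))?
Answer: 1/41534 ≈ 2.4077e-5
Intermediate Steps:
c(n) = n² - 33*n
1/(4750 + c(-4*44)) = 1/(4750 + (-4*44)*(-33 - 4*44)) = 1/(4750 - 176*(-33 - 176)) = 1/(4750 - 176*(-209)) = 1/(4750 + 36784) = 1/41534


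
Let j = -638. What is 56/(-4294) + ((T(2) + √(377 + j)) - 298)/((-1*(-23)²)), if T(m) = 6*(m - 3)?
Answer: 637876/1135763 - 3*I*√29/529 ≈ 0.56163 - 0.03054*I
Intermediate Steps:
T(m) = -18 + 6*m (T(m) = 6*(-3 + m) = -18 + 6*m)
56/(-4294) + ((T(2) + √(377 + j)) - 298)/((-1*(-23)²)) = 56/(-4294) + (((-18 + 6*2) + √(377 - 638)) - 298)/((-1*(-23)²)) = 56*(-1/4294) + (((-18 + 12) + √(-261)) - 298)/((-1*529)) = -28/2147 + ((-6 + 3*I*√29) - 298)/(-529) = -28/2147 + (-304 + 3*I*√29)*(-1/529) = -28/2147 + (304/529 - 3*I*√29/529) = 637876/1135763 - 3*I*√29/529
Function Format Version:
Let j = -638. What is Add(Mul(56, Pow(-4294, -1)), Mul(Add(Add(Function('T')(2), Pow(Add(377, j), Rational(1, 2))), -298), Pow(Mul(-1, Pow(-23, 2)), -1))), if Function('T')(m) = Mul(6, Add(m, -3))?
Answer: Add(Rational(637876, 1135763), Mul(Rational(-3, 529), I, Pow(29, Rational(1, 2)))) ≈ Add(0.56163, Mul(-0.030540, I))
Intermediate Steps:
Function('T')(m) = Add(-18, Mul(6, m)) (Function('T')(m) = Mul(6, Add(-3, m)) = Add(-18, Mul(6, m)))
Add(Mul(56, Pow(-4294, -1)), Mul(Add(Add(Function('T')(2), Pow(Add(377, j), Rational(1, 2))), -298), Pow(Mul(-1, Pow(-23, 2)), -1))) = Add(Mul(56, Pow(-4294, -1)), Mul(Add(Add(Add(-18, Mul(6, 2)), Pow(Add(377, -638), Rational(1, 2))), -298), Pow(Mul(-1, Pow(-23, 2)), -1))) = Add(Mul(56, Rational(-1, 4294)), Mul(Add(Add(Add(-18, 12), Pow(-261, Rational(1, 2))), -298), Pow(Mul(-1, 529), -1))) = Add(Rational(-28, 2147), Mul(Add(Add(-6, Mul(3, I, Pow(29, Rational(1, 2)))), -298), Pow(-529, -1))) = Add(Rational(-28, 2147), Mul(Add(-304, Mul(3, I, Pow(29, Rational(1, 2)))), Rational(-1, 529))) = Add(Rational(-28, 2147), Add(Rational(304, 529), Mul(Rational(-3, 529), I, Pow(29, Rational(1, 2))))) = Add(Rational(637876, 1135763), Mul(Rational(-3, 529), I, Pow(29, Rational(1, 2))))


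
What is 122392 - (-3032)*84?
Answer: 377080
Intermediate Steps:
122392 - (-3032)*84 = 122392 - 1*(-254688) = 122392 + 254688 = 377080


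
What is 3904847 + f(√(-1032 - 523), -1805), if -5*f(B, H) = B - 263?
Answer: 19524498/5 - I*√1555/5 ≈ 3.9049e+6 - 7.8867*I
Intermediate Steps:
f(B, H) = 263/5 - B/5 (f(B, H) = -(B - 263)/5 = -(-263 + B)/5 = 263/5 - B/5)
3904847 + f(√(-1032 - 523), -1805) = 3904847 + (263/5 - √(-1032 - 523)/5) = 3904847 + (263/5 - I*√1555/5) = 19524498/5 - I*√1555/5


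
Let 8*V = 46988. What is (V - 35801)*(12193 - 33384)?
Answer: 1268387305/2 ≈ 6.3419e+8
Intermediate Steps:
V = 11747/2 (V = (⅛)*46988 = 11747/2 ≈ 5873.5)
(V - 35801)*(12193 - 33384) = (11747/2 - 35801)*(12193 - 33384) = -59855/2*(-21191) = 1268387305/2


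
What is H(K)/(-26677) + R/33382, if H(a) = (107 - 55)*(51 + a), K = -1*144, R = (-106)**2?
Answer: 230589062/445265807 ≈ 0.51787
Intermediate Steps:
R = 11236
K = -144
H(a) = 2652 + 52*a (H(a) = 52*(51 + a) = 2652 + 52*a)
H(K)/(-26677) + R/33382 = (2652 + 52*(-144))/(-26677) + 11236/33382 = (2652 - 7488)*(-1/26677) + 11236*(1/33382) = -4836*(-1/26677) + 5618/16691 = 4836/26677 + 5618/16691 = 230589062/445265807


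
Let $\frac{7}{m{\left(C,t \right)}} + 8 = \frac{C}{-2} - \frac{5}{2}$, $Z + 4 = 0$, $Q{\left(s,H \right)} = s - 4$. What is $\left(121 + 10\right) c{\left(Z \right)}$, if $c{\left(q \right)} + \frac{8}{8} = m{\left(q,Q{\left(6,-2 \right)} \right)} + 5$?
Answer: $\frac{7074}{17} \approx 416.12$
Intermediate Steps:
$Q{\left(s,H \right)} = -4 + s$ ($Q{\left(s,H \right)} = s - 4 = -4 + s$)
$Z = -4$ ($Z = -4 + 0 = -4$)
$m{\left(C,t \right)} = \frac{7}{- \frac{21}{2} - \frac{C}{2}}$ ($m{\left(C,t \right)} = \frac{7}{-8 + \left(\frac{C}{-2} - \frac{5}{2}\right)} = \frac{7}{-8 + \left(C \left(- \frac{1}{2}\right) - \frac{5}{2}\right)} = \frac{7}{-8 - \left(\frac{5}{2} + \frac{C}{2}\right)} = \frac{7}{- \frac{21}{2} - \frac{C}{2}}$)
$c{\left(q \right)} = 4 - \frac{14}{21 + q}$ ($c{\left(q \right)} = -1 + \left(- \frac{14}{21 + q} + 5\right) = -1 + \left(5 - \frac{14}{21 + q}\right) = 4 - \frac{14}{21 + q}$)
$\left(121 + 10\right) c{\left(Z \right)} = \left(121 + 10\right) \frac{2 \left(35 + 2 \left(-4\right)\right)}{21 - 4} = 131 \frac{2 \left(35 - 8\right)}{17} = 131 \cdot 2 \cdot \frac{1}{17} \cdot 27 = 131 \cdot \frac{54}{17} = \frac{7074}{17}$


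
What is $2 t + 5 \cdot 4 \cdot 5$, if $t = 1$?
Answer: $102$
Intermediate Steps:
$2 t + 5 \cdot 4 \cdot 5 = 2 \cdot 1 + 5 \cdot 4 \cdot 5 = 2 + 20 \cdot 5 = 2 + 100 = 102$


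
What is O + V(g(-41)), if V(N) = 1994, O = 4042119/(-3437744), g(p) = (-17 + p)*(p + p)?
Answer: 6850819417/3437744 ≈ 1992.8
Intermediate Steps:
g(p) = 2*p*(-17 + p) (g(p) = (-17 + p)*(2*p) = 2*p*(-17 + p))
O = -4042119/3437744 (O = 4042119*(-1/3437744) = -4042119/3437744 ≈ -1.1758)
O + V(g(-41)) = -4042119/3437744 + 1994 = 6850819417/3437744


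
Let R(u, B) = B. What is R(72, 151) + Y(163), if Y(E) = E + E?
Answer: 477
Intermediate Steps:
Y(E) = 2*E
R(72, 151) + Y(163) = 151 + 2*163 = 151 + 326 = 477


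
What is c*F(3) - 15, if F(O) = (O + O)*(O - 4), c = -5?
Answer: 15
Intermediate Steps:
F(O) = 2*O*(-4 + O) (F(O) = (2*O)*(-4 + O) = 2*O*(-4 + O))
c*F(3) - 15 = -10*3*(-4 + 3) - 15 = -10*3*(-1) - 15 = -5*(-6) - 15 = 30 - 15 = 15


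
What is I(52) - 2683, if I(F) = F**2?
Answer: 21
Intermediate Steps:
I(52) - 2683 = 52**2 - 2683 = 2704 - 2683 = 21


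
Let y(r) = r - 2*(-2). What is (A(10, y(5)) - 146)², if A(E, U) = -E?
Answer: 24336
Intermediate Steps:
y(r) = 4 + r (y(r) = r + 4 = 4 + r)
(A(10, y(5)) - 146)² = (-1*10 - 146)² = (-10 - 146)² = (-156)² = 24336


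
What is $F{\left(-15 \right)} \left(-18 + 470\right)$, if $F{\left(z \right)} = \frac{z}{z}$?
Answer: $452$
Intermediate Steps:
$F{\left(z \right)} = 1$
$F{\left(-15 \right)} \left(-18 + 470\right) = 1 \left(-18 + 470\right) = 1 \cdot 452 = 452$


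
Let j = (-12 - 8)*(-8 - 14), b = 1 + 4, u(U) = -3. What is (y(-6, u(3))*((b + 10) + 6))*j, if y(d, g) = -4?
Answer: -36960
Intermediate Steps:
b = 5
j = 440 (j = -20*(-22) = 440)
(y(-6, u(3))*((b + 10) + 6))*j = -4*((5 + 10) + 6)*440 = -4*(15 + 6)*440 = -4*21*440 = -84*440 = -36960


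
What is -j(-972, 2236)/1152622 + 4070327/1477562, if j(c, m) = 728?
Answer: 2345236391129/851535233782 ≈ 2.7541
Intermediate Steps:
-j(-972, 2236)/1152622 + 4070327/1477562 = -1*728/1152622 + 4070327/1477562 = -728*1/1152622 + 4070327*(1/1477562) = -364/576311 + 4070327/1477562 = 2345236391129/851535233782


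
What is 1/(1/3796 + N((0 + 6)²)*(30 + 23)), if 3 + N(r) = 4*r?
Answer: 3796/28367509 ≈ 0.00013381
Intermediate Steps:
N(r) = -3 + 4*r
1/(1/3796 + N((0 + 6)²)*(30 + 23)) = 1/(1/3796 + (-3 + 4*(0 + 6)²)*(30 + 23)) = 1/(1/3796 + (-3 + 4*6²)*53) = 1/(1/3796 + (-3 + 4*36)*53) = 1/(1/3796 + (-3 + 144)*53) = 1/(1/3796 + 141*53) = 1/(1/3796 + 7473) = 1/(28367509/3796) = 3796/28367509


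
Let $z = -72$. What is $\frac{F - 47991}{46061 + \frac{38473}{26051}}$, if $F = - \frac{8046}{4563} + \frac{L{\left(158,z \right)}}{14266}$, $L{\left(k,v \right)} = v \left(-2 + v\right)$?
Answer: $- \frac{1507147315078375}{1446540556119568} \approx -1.0419$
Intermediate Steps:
$F = - \frac{1675418}{1205477}$ ($F = - \frac{8046}{4563} + \frac{\left(-72\right) \left(-2 - 72\right)}{14266} = \left(-8046\right) \frac{1}{4563} + \left(-72\right) \left(-74\right) \frac{1}{14266} = - \frac{298}{169} + 5328 \cdot \frac{1}{14266} = - \frac{298}{169} + \frac{2664}{7133} = - \frac{1675418}{1205477} \approx -1.3898$)
$\frac{F - 47991}{46061 + \frac{38473}{26051}} = \frac{- \frac{1675418}{1205477} - 47991}{46061 + \frac{38473}{26051}} = - \frac{57853722125}{1205477 \left(46061 + 38473 \cdot \frac{1}{26051}\right)} = - \frac{57853722125}{1205477 \left(46061 + \frac{38473}{26051}\right)} = - \frac{57853722125}{1205477 \cdot \frac{1199973584}{26051}} = \left(- \frac{57853722125}{1205477}\right) \frac{26051}{1199973584} = - \frac{1507147315078375}{1446540556119568}$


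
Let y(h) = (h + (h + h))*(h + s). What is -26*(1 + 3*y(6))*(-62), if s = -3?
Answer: 262756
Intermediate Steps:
y(h) = 3*h*(-3 + h) (y(h) = (h + (h + h))*(h - 3) = (h + 2*h)*(-3 + h) = (3*h)*(-3 + h) = 3*h*(-3 + h))
-26*(1 + 3*y(6))*(-62) = -26*(1 + 3*(3*6*(-3 + 6)))*(-62) = -26*(1 + 3*(3*6*3))*(-62) = -26*(1 + 3*54)*(-62) = -26*(1 + 162)*(-62) = -26*163*(-62) = -4238*(-62) = 262756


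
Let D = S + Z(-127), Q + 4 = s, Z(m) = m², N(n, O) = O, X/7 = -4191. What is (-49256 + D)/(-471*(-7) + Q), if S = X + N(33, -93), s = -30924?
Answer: 62557/27631 ≈ 2.2640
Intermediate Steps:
X = -29337 (X = 7*(-4191) = -29337)
S = -29430 (S = -29337 - 93 = -29430)
Q = -30928 (Q = -4 - 30924 = -30928)
D = -13301 (D = -29430 + (-127)² = -29430 + 16129 = -13301)
(-49256 + D)/(-471*(-7) + Q) = (-49256 - 13301)/(-471*(-7) - 30928) = -62557/(3297 - 30928) = -62557/(-27631) = -62557*(-1/27631) = 62557/27631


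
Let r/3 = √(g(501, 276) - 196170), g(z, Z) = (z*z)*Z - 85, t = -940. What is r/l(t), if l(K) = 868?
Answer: 3*√69080021/868 ≈ 28.726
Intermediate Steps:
g(z, Z) = -85 + Z*z² (g(z, Z) = z²*Z - 85 = Z*z² - 85 = -85 + Z*z²)
r = 3*√69080021 (r = 3*√((-85 + 276*501²) - 196170) = 3*√((-85 + 276*251001) - 196170) = 3*√((-85 + 69276276) - 196170) = 3*√(69276191 - 196170) = 3*√69080021 ≈ 24934.)
r/l(t) = (3*√69080021)/868 = (3*√69080021)*(1/868) = 3*√69080021/868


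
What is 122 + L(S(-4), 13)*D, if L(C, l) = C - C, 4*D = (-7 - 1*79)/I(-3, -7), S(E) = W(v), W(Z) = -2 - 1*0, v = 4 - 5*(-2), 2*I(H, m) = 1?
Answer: 122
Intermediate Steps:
I(H, m) = ½ (I(H, m) = (½)*1 = ½)
v = 14 (v = 4 + 10 = 14)
W(Z) = -2 (W(Z) = -2 + 0 = -2)
S(E) = -2
D = -43 (D = ((-7 - 1*79)/(½))/4 = ((-7 - 79)*2)/4 = (-86*2)/4 = (¼)*(-172) = -43)
L(C, l) = 0
122 + L(S(-4), 13)*D = 122 + 0*(-43) = 122 + 0 = 122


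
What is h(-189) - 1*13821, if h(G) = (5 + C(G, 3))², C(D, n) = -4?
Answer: -13820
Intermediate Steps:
h(G) = 1 (h(G) = (5 - 4)² = 1² = 1)
h(-189) - 1*13821 = 1 - 1*13821 = 1 - 13821 = -13820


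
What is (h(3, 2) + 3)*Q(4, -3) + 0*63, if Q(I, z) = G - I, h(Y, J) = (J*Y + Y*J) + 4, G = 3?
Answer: -19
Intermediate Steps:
h(Y, J) = 4 + 2*J*Y (h(Y, J) = (J*Y + J*Y) + 4 = 2*J*Y + 4 = 4 + 2*J*Y)
Q(I, z) = 3 - I
(h(3, 2) + 3)*Q(4, -3) + 0*63 = ((4 + 2*2*3) + 3)*(3 - 1*4) + 0*63 = ((4 + 12) + 3)*(3 - 4) + 0 = (16 + 3)*(-1) + 0 = 19*(-1) + 0 = -19 + 0 = -19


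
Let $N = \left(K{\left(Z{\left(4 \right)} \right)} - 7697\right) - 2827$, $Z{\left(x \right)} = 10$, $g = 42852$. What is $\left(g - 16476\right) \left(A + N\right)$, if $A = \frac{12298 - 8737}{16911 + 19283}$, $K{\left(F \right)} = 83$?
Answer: $- \frac{4983718731684}{18097} \approx -2.7539 \cdot 10^{8}$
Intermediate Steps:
$N = -10441$ ($N = \left(83 - 7697\right) - 2827 = -7614 - 2827 = -10441$)
$A = \frac{3561}{36194} \approx 0.098387$
$\left(g - 16476\right) \left(A + N\right) = \left(42852 - 16476\right) \left(\frac{3561}{36194} - 10441\right) = \left(42852 + \left(-21796 + 5320\right)\right) \left(- \frac{377897993}{36194}\right) = \left(42852 - 16476\right) \left(- \frac{377897993}{36194}\right) = 26376 \left(- \frac{377897993}{36194}\right) = - \frac{4983718731684}{18097}$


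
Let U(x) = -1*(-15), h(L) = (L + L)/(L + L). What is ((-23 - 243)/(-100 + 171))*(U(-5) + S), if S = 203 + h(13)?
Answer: -58254/71 ≈ -820.48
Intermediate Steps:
h(L) = 1 (h(L) = (2*L)/((2*L)) = (2*L)*(1/(2*L)) = 1)
U(x) = 15
S = 204 (S = 203 + 1 = 204)
((-23 - 243)/(-100 + 171))*(U(-5) + S) = ((-23 - 243)/(-100 + 171))*(15 + 204) = -266/71*219 = -58254/71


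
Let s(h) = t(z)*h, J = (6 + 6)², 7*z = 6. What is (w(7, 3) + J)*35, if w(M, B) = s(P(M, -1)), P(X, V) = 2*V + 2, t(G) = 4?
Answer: 5040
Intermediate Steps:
z = 6/7 (z = (⅐)*6 = 6/7 ≈ 0.85714)
P(X, V) = 2 + 2*V
J = 144 (J = 12² = 144)
s(h) = 4*h
w(M, B) = 0 (w(M, B) = 4*(2 + 2*(-1)) = 4*(2 - 2) = 4*0 = 0)
(w(7, 3) + J)*35 = (0 + 144)*35 = 144*35 = 5040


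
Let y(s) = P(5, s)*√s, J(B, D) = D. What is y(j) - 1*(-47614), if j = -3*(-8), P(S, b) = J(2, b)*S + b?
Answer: 47614 + 288*√6 ≈ 48319.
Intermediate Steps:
P(S, b) = b + S*b (P(S, b) = b*S + b = S*b + b = b + S*b)
j = 24
y(s) = 6*s^(3/2) (y(s) = (s*(1 + 5))*√s = (s*6)*√s = (6*s)*√s = 6*s^(3/2))
y(j) - 1*(-47614) = 6*24^(3/2) - 1*(-47614) = 6*(48*√6) + 47614 = 288*√6 + 47614 = 47614 + 288*√6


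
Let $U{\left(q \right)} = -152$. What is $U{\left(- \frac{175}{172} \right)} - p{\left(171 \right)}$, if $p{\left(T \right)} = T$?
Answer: $-323$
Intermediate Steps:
$U{\left(- \frac{175}{172} \right)} - p{\left(171 \right)} = -152 - 171 = -323$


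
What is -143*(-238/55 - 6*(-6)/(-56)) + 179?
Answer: 62281/70 ≈ 889.73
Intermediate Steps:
-143*(-238/55 - 6*(-6)/(-56)) + 179 = -143*(-238*1/55 + 36*(-1/56)) + 179 = -143*(-238/55 - 9/14) + 179 = -143*(-3827/770) + 179 = 49751/70 + 179 = 62281/70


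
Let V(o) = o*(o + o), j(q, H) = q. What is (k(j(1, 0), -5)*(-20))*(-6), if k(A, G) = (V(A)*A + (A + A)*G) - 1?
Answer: -1080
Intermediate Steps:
V(o) = 2*o² (V(o) = o*(2*o) = 2*o²)
k(A, G) = -1 + 2*A³ + 2*A*G (k(A, G) = ((2*A²)*A + (A + A)*G) - 1 = (2*A³ + (2*A)*G) - 1 = (2*A³ + 2*A*G) - 1 = -1 + 2*A³ + 2*A*G)
(k(j(1, 0), -5)*(-20))*(-6) = ((-1 + 2*1³ + 2*1*(-5))*(-20))*(-6) = ((-1 + 2*1 - 10)*(-20))*(-6) = ((-1 + 2 - 10)*(-20))*(-6) = -9*(-20)*(-6) = 180*(-6) = -1080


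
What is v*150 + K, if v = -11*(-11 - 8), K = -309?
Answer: 31041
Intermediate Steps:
v = 209 (v = -11*(-19) = 209)
v*150 + K = 209*150 - 309 = 31350 - 309 = 31041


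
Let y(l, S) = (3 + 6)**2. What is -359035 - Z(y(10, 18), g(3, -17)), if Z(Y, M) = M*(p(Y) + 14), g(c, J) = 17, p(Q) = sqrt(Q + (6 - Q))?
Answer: -359273 - 17*sqrt(6) ≈ -3.5931e+5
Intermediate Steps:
p(Q) = sqrt(6)
y(l, S) = 81 (y(l, S) = 9**2 = 81)
Z(Y, M) = M*(14 + sqrt(6)) (Z(Y, M) = M*(sqrt(6) + 14) = M*(14 + sqrt(6)))
-359035 - Z(y(10, 18), g(3, -17)) = -359035 - 17*(14 + sqrt(6)) = -359035 - (238 + 17*sqrt(6)) = -359035 + (-238 - 17*sqrt(6)) = -359273 - 17*sqrt(6)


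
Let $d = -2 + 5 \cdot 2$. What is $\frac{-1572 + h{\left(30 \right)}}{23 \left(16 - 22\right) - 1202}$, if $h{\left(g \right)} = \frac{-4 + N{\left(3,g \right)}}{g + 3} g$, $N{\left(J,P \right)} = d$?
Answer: $\frac{4313}{3685} \approx 1.1704$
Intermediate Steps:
$d = 8$ ($d = -2 + 10 = 8$)
$N{\left(J,P \right)} = 8$
$h{\left(g \right)} = \frac{4 g}{3 + g}$ ($h{\left(g \right)} = \frac{-4 + 8}{g + 3} g = \frac{4}{3 + g} g = \frac{4 g}{3 + g}$)
$\frac{-1572 + h{\left(30 \right)}}{23 \left(16 - 22\right) - 1202} = \frac{-1572 + 4 \cdot 30 \frac{1}{3 + 30}}{23 \left(16 - 22\right) - 1202} = \frac{-1572 + 4 \cdot 30 \cdot \frac{1}{33}}{23 \left(-6\right) - 1202} = \frac{-1572 + 4 \cdot 30 \cdot \frac{1}{33}}{-138 - 1202} = \frac{-1572 + \frac{40}{11}}{-1340} = \left(- \frac{17252}{11}\right) \left(- \frac{1}{1340}\right) = \frac{4313}{3685}$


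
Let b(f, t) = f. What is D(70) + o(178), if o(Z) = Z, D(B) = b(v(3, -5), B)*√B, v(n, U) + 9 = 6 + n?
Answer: 178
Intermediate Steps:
v(n, U) = -3 + n (v(n, U) = -9 + (6 + n) = -3 + n)
D(B) = 0 (D(B) = (-3 + 3)*√B = 0*√B = 0)
D(70) + o(178) = 0 + 178 = 178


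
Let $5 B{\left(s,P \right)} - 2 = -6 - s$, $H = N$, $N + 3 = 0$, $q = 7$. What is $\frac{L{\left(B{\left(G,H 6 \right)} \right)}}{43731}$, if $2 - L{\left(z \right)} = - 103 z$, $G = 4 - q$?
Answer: $- \frac{31}{72885} \approx -0.00042533$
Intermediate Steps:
$N = -3$ ($N = -3 + 0 = -3$)
$G = -3$ ($G = 4 - 7 = -3$)
$H = -3$
$B{\left(s,P \right)} = - \frac{4}{5} - \frac{s}{5}$ ($B{\left(s,P \right)} = \frac{2}{5} + \frac{-6 - s}{5} = \frac{2}{5} - \left(\frac{6}{5} + \frac{s}{5}\right) = - \frac{4}{5} - \frac{s}{5}$)
$L{\left(z \right)} = 2 + 103 z$ ($L{\left(z \right)} = 2 - - 103 z = 2 + 103 z$)
$\frac{L{\left(B{\left(G,H 6 \right)} \right)}}{43731} = \frac{2 + 103 \left(- \frac{4}{5} - - \frac{3}{5}\right)}{43731} = \left(2 + 103 \left(- \frac{4}{5} + \frac{3}{5}\right)\right) \frac{1}{43731} = \left(2 + 103 \left(- \frac{1}{5}\right)\right) \frac{1}{43731} = \left(2 - \frac{103}{5}\right) \frac{1}{43731} = \left(- \frac{93}{5}\right) \frac{1}{43731} = - \frac{31}{72885}$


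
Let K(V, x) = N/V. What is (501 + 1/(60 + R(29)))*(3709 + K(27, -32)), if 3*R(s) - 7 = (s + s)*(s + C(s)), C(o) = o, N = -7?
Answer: 59382450448/31959 ≈ 1.8581e+6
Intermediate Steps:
R(s) = 7/3 + 4*s**2/3 (R(s) = 7/3 + ((s + s)*(s + s))/3 = 7/3 + ((2*s)*(2*s))/3 = 7/3 + (4*s**2)/3 = 7/3 + 4*s**2/3)
K(V, x) = -7/V
(501 + 1/(60 + R(29)))*(3709 + K(27, -32)) = (501 + 1/(60 + (7/3 + (4/3)*29**2)))*(3709 - 7/27) = (501 + 1/(60 + (7/3 + (4/3)*841)))*(3709 - 7*1/27) = (501 + 1/(60 + (7/3 + 3364/3)))*(3709 - 7/27) = (501 + 1/(60 + 3371/3))*(100136/27) = (501 + 1/(3551/3))*(100136/27) = (501 + 3/3551)*(100136/27) = (1779054/3551)*(100136/27) = 59382450448/31959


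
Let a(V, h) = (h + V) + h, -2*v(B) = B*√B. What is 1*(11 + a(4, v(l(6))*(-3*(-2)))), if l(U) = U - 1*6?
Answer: 15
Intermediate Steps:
l(U) = -6 + U (l(U) = U - 6 = -6 + U)
v(B) = -B^(3/2)/2 (v(B) = -B*√B/2 = -B^(3/2)/2)
a(V, h) = V + 2*h (a(V, h) = (V + h) + h = V + 2*h)
1*(11 + a(4, v(l(6))*(-3*(-2)))) = 1*(11 + (4 + 2*((-(-6 + 6)^(3/2)/2)*(-3*(-2))))) = 1*(11 + (4 + 2*(-0^(3/2)/2*6))) = 1*(11 + (4 + 2*(-½*0*6))) = 1*(11 + (4 + 2*(0*6))) = 1*(11 + (4 + 2*0)) = 1*(11 + (4 + 0)) = 1*(11 + 4) = 1*15 = 15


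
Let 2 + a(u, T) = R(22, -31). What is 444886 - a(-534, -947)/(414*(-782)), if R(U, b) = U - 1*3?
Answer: 8472408985/19044 ≈ 4.4489e+5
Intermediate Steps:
R(U, b) = -3 + U (R(U, b) = U - 3 = -3 + U)
a(u, T) = 17 (a(u, T) = -2 + (-3 + 22) = -2 + 19 = 17)
444886 - a(-534, -947)/(414*(-782)) = 444886 - 17/(414*(-782)) = 444886 - 17/(-323748) = 444886 - 17*(-1)/323748 = 444886 - 1*(-1/19044) = 444886 + 1/19044 = 8472408985/19044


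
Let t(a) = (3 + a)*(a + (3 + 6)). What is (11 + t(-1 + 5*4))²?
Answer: 393129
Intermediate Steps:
t(a) = (3 + a)*(9 + a) (t(a) = (3 + a)*(a + 9) = (3 + a)*(9 + a))
(11 + t(-1 + 5*4))² = (11 + (27 + (-1 + 5*4)² + 12*(-1 + 5*4)))² = (11 + (27 + (-1 + 20)² + 12*(-1 + 20)))² = (11 + (27 + 19² + 12*19))² = (11 + (27 + 361 + 228))² = (11 + 616)² = 627² = 393129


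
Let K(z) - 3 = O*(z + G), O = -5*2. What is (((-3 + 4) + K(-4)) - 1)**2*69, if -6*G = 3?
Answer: 158976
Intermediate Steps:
G = -1/2 (G = -1/6*3 = -1/2 ≈ -0.50000)
O = -10
K(z) = 8 - 10*z (K(z) = 3 - 10*(z - 1/2) = 3 - 10*(-1/2 + z) = 3 + (5 - 10*z) = 8 - 10*z)
(((-3 + 4) + K(-4)) - 1)**2*69 = (((-3 + 4) + (8 - 10*(-4))) - 1)**2*69 = ((1 + (8 + 40)) - 1)**2*69 = ((1 + 48) - 1)**2*69 = (49 - 1)**2*69 = 48**2*69 = 2304*69 = 158976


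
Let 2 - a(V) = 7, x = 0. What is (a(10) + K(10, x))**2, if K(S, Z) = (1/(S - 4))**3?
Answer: 1164241/46656 ≈ 24.954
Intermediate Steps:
a(V) = -5 (a(V) = 2 - 1*7 = 2 - 7 = -5)
K(S, Z) = (-4 + S)**(-3) (K(S, Z) = (1/(-4 + S))**3 = (-4 + S)**(-3))
(a(10) + K(10, x))**2 = (-5 + (-4 + 10)**(-3))**2 = (-5 + 6**(-3))**2 = (-5 + 1/216)**2 = (-1079/216)**2 = 1164241/46656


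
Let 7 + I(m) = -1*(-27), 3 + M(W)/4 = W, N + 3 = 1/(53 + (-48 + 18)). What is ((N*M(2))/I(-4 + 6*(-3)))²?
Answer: 4624/13225 ≈ 0.34964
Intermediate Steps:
N = -68/23 (N = -3 + 1/(53 + (-48 + 18)) = -3 + 1/(53 - 30) = -3 + 1/23 = -68/23 ≈ -2.9565)
M(W) = -12 + 4*W
I(m) = 20 (I(m) = -7 - 1*(-27) = -7 + 27 = 20)
((N*M(2))/I(-4 + 6*(-3)))² = (-68*(-12 + 4*2)/23/20)² = (-68*(-12 + 8)/23*(1/20))² = (-68/23*(-4)*(1/20))² = ((272/23)*(1/20))² = (68/115)² = 4624/13225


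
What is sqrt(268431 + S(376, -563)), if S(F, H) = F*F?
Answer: sqrt(409807) ≈ 640.16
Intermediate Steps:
S(F, H) = F**2
sqrt(268431 + S(376, -563)) = sqrt(268431 + 376**2) = sqrt(268431 + 141376) = sqrt(409807)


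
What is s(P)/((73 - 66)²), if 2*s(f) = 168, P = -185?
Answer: 12/7 ≈ 1.7143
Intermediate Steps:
s(f) = 84 (s(f) = (½)*168 = 84)
s(P)/((73 - 66)²) = 84/((73 - 66)²) = 84/(7²) = 84/49 = 84*(1/49) = 12/7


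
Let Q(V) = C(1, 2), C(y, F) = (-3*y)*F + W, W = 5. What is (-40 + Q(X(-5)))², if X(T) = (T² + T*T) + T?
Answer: 1681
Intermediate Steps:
C(y, F) = 5 - 3*F*y (C(y, F) = (-3*y)*F + 5 = -3*F*y + 5 = 5 - 3*F*y)
X(T) = T + 2*T² (X(T) = (T² + T²) + T = 2*T² + T = T + 2*T²)
Q(V) = -1 (Q(V) = 5 - 3*2*1 = 5 - 6 = -1)
(-40 + Q(X(-5)))² = (-40 - 1)² = (-41)² = 1681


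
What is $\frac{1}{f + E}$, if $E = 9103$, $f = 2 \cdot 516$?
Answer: $\frac{1}{10135} \approx 9.8668 \cdot 10^{-5}$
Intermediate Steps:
$f = 1032$
$\frac{1}{f + E} = \frac{1}{1032 + 9103} = \frac{1}{10135}$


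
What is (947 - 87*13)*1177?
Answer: -216568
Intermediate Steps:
(947 - 87*13)*1177 = (947 - 1131)*1177 = -184*1177 = -216568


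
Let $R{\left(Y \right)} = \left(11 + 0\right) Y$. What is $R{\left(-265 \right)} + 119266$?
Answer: $116351$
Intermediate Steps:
$R{\left(Y \right)} = 11 Y$
$R{\left(-265 \right)} + 119266 = 11 \left(-265\right) + 119266 = -2915 + 119266 = 116351$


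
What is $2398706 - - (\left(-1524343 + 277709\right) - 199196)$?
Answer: $952876$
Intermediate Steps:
$2398706 - - (\left(-1524343 + 277709\right) - 199196) = 2398706 - - (-1246634 - 199196) = 2398706 - \left(-1\right) \left(-1445830\right) = 2398706 - 1445830 = 952876$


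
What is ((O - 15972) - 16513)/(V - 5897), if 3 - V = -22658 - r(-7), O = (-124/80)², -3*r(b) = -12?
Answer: -12993039/6707200 ≈ -1.9372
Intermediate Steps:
r(b) = 4 (r(b) = -⅓*(-12) = 4)
O = 961/400 (O = (-124*1/80)² = (-31/20)² = 961/400 ≈ 2.4025)
V = 22665 (V = 3 - (-22658 - 1*4) = 3 - (-22658 - 4) = 3 - 1*(-22662) = 3 + 22662 = 22665)
((O - 15972) - 16513)/(V - 5897) = ((961/400 - 15972) - 16513)/(22665 - 5897) = (-6387839/400 - 16513)/16768 = -12993039/400*1/16768 = -12993039/6707200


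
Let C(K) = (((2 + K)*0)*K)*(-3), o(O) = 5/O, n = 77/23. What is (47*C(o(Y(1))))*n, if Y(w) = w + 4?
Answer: 0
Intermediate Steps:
Y(w) = 4 + w
n = 77/23 (n = 77*(1/23) = 77/23 ≈ 3.3478)
C(K) = 0 (C(K) = (0*K)*(-3) = 0*(-3) = 0)
(47*C(o(Y(1))))*n = (47*0)*(77/23) = 0*(77/23) = 0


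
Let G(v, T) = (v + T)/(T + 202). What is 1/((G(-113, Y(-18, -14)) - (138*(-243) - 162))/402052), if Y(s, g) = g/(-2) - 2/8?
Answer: 67142684/5627147 ≈ 11.932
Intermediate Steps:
Y(s, g) = -¼ - g/2 (Y(s, g) = g*(-½) - 2*⅛ = -g/2 - ¼ = -¼ - g/2)
G(v, T) = (T + v)/(202 + T)
1/((G(-113, Y(-18, -14)) - (138*(-243) - 162))/402052) = 1/((((-¼ - ½*(-14)) - 113)/(202 + (-¼ - ½*(-14))) - (138*(-243) - 162))/402052) = 1/((((-¼ + 7) - 113)/(202 + (-¼ + 7)) - (-33534 - 162))*(1/402052)) = 1/(((27/4 - 113)/(202 + 27/4) - 1*(-33696))*(1/402052)) = 1/((-425/4/(835/4) + 33696)*(1/402052)) = 1/(((4/835)*(-425/4) + 33696)*(1/402052)) = 1/((-85/167 + 33696)*(1/402052)) = 1/((5627147/167)*(1/402052)) = 1/(5627147/67142684) = 67142684/5627147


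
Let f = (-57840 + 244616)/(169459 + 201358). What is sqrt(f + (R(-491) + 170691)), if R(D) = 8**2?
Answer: sqrt(23479777794700187)/370817 ≈ 413.23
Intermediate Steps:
R(D) = 64
f = 186776/370817 ≈ 0.50369
sqrt(f + (R(-491) + 170691)) = sqrt(186776/370817 + (64 + 170691)) = sqrt(186776/370817 + 170755) = sqrt(63319043611/370817) = sqrt(23479777794700187)/370817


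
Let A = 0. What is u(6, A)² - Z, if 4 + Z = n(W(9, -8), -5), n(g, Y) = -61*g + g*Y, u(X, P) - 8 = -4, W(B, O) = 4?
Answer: 284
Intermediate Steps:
u(X, P) = 4 (u(X, P) = 8 - 4 = 4)
n(g, Y) = -61*g + Y*g
Z = -268 (Z = -4 + 4*(-61 - 5) = -4 + 4*(-66) = -4 - 264 = -268)
u(6, A)² - Z = 4² - 1*(-268) = 16 + 268 = 284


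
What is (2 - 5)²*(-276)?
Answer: -2484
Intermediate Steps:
(2 - 5)²*(-276) = (-3)²*(-276) = 9*(-276) = -2484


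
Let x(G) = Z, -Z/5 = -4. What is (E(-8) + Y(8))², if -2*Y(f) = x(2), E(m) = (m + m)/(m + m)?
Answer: 81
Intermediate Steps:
Z = 20 (Z = -5*(-4) = 20)
x(G) = 20
E(m) = 1 (E(m) = (2*m)/((2*m)) = (2*m)*(1/(2*m)) = 1)
Y(f) = -10 (Y(f) = -½*20 = -10)
(E(-8) + Y(8))² = (1 - 10)² = (-9)² = 81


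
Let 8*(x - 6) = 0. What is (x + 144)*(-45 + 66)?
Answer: 3150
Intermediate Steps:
x = 6 (x = 6 + (⅛)*0 = 6 + 0 = 6)
(x + 144)*(-45 + 66) = (6 + 144)*(-45 + 66) = 150*21 = 3150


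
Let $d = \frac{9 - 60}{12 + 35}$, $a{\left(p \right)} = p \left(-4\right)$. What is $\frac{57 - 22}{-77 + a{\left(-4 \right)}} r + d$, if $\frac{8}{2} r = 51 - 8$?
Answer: $- \frac{83179}{11468} \approx -7.2531$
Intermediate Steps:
$r = \frac{43}{4}$ ($r = \frac{51 - 8}{4} = \frac{1}{4} \cdot 43 = \frac{43}{4} \approx 10.75$)
$a{\left(p \right)} = - 4 p$
$d = - \frac{51}{47} \approx -1.0851$
$\frac{57 - 22}{-77 + a{\left(-4 \right)}} r + d = \frac{57 - 22}{-77 - -16} \cdot \frac{43}{4} - \frac{51}{47} = \frac{35}{-77 + 16} \cdot \frac{43}{4} - \frac{51}{47} = \frac{35}{-61} \cdot \frac{43}{4} - \frac{51}{47} = 35 \left(- \frac{1}{61}\right) \frac{43}{4} - \frac{51}{47} = \left(- \frac{35}{61}\right) \frac{43}{4} - \frac{51}{47} = - \frac{1505}{244} - \frac{51}{47} = - \frac{83179}{11468}$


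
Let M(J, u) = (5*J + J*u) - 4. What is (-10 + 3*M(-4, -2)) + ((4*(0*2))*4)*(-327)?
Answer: -58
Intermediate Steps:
M(J, u) = -4 + 5*J + J*u
(-10 + 3*M(-4, -2)) + ((4*(0*2))*4)*(-327) = (-10 + 3*(-4 + 5*(-4) - 4*(-2))) + ((4*(0*2))*4)*(-327) = (-10 + 3*(-4 - 20 + 8)) + ((4*0)*4)*(-327) = (-10 + 3*(-16)) + (0*4)*(-327) = (-10 - 48) + 0*(-327) = -58 + 0 = -58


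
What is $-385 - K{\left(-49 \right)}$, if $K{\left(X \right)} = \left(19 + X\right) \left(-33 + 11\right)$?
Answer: $-1045$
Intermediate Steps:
$K{\left(X \right)} = -418 - 22 X$ ($K{\left(X \right)} = \left(19 + X\right) \left(-22\right) = -418 - 22 X$)
$-385 - K{\left(-49 \right)} = -385 - \left(-418 - -1078\right) = -385 - \left(-418 + 1078\right) = -385 - 660 = -1045$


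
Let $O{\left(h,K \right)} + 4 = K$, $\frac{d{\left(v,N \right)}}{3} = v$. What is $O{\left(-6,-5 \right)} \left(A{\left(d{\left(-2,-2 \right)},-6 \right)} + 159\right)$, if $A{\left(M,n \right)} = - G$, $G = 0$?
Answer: $-1431$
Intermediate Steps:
$d{\left(v,N \right)} = 3 v$
$A{\left(M,n \right)} = 0$ ($A{\left(M,n \right)} = \left(-1\right) 0 = 0$)
$O{\left(h,K \right)} = -4 + K$
$O{\left(-6,-5 \right)} \left(A{\left(d{\left(-2,-2 \right)},-6 \right)} + 159\right) = \left(-4 - 5\right) \left(0 + 159\right) = \left(-9\right) 159 = -1431$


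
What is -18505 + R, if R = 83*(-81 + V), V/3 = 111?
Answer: 2411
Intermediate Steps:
V = 333 (V = 3*111 = 333)
R = 20916 (R = 83*(-81 + 333) = 83*252 = 20916)
-18505 + R = -18505 + 20916 = 2411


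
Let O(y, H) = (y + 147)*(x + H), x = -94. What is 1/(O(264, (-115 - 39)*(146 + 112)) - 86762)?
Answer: -1/16455248 ≈ -6.0771e-8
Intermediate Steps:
O(y, H) = (-94 + H)*(147 + y) (O(y, H) = (y + 147)*(-94 + H) = (147 + y)*(-94 + H) = (-94 + H)*(147 + y))
1/(O(264, (-115 - 39)*(146 + 112)) - 86762) = 1/((-13818 - 94*264 + 147*((-115 - 39)*(146 + 112)) + ((-115 - 39)*(146 + 112))*264) - 86762) = 1/((-13818 - 24816 + 147*(-154*258) - 154*258*264) - 86762) = 1/((-13818 - 24816 + 147*(-39732) - 39732*264) - 86762) = 1/((-13818 - 24816 - 5840604 - 10489248) - 86762) = 1/(-16368486 - 86762) = 1/(-16455248) = -1/16455248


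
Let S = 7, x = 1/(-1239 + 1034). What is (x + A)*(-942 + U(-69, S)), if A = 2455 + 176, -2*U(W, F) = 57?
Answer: -523443057/205 ≈ -2.5534e+6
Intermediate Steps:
x = -1/205 (x = 1/(-205) = -1/205 ≈ -0.0048781)
U(W, F) = -57/2 (U(W, F) = -1/2*57 = -57/2)
A = 2631
(x + A)*(-942 + U(-69, S)) = (-1/205 + 2631)*(-942 - 57/2) = (539354/205)*(-1941/2) = -523443057/205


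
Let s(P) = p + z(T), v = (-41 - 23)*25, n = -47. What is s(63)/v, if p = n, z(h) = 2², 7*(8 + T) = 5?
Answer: 43/1600 ≈ 0.026875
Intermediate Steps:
T = -51/7 (T = -8 + (⅐)*5 = -8 + 5/7 = -51/7 ≈ -7.2857)
z(h) = 4
v = -1600 (v = -64*25 = -1600)
p = -47
s(P) = -43 (s(P) = -47 + 4 = -43)
s(63)/v = -43/(-1600) = -43*(-1/1600) = 43/1600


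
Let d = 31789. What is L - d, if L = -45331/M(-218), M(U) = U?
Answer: -6884671/218 ≈ -31581.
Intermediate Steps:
L = 45331/218 (L = -45331/(-218) = -45331*(-1/218) = 45331/218 ≈ 207.94)
L - d = 45331/218 - 1*31789 = 45331/218 - 31789 = -6884671/218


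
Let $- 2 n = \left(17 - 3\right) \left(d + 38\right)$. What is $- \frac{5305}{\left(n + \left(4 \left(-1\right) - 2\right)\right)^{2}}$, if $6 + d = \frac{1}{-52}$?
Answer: $- \frac{14344720}{142874209} \approx -0.1004$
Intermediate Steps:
$d = - \frac{313}{52}$ ($d = -6 + \frac{1}{-52} = -6 - \frac{1}{52} = - \frac{313}{52} \approx -6.0192$)
$n = - \frac{11641}{52}$ ($n = - \frac{\left(17 - 3\right) \left(- \frac{313}{52} + 38\right)}{2} = - \frac{14 \cdot \frac{1663}{52}}{2} = \left(- \frac{1}{2}\right) \frac{11641}{26} = - \frac{11641}{52} \approx -223.87$)
$- \frac{5305}{\left(n + \left(4 \left(-1\right) - 2\right)\right)^{2}} = - \frac{5305}{\left(- \frac{11641}{52} + \left(4 \left(-1\right) - 2\right)\right)^{2}} = - \frac{5305}{\left(- \frac{11641}{52} - 6\right)^{2}} = - \frac{5305}{\left(- \frac{11953}{52}\right)^{2}} = - \frac{5305}{\frac{142874209}{2704}} = \left(-5305\right) \frac{2704}{142874209} = - \frac{14344720}{142874209}$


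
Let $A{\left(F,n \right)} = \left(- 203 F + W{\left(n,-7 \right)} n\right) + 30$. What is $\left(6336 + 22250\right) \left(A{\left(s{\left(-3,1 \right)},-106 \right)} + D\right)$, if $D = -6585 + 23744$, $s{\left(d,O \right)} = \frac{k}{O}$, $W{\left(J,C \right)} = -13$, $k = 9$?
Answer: $478529640$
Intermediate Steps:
$s{\left(d,O \right)} = \frac{9}{O}$
$A{\left(F,n \right)} = 30 - 203 F - 13 n$ ($A{\left(F,n \right)} = \left(- 203 F - 13 n\right) + 30 = 30 - 203 F - 13 n$)
$D = 17159$
$\left(6336 + 22250\right) \left(A{\left(s{\left(-3,1 \right)},-106 \right)} + D\right) = \left(6336 + 22250\right) \left(\left(30 - 203 \cdot \frac{9}{1} - -1378\right) + 17159\right) = 28586 \left(\left(30 - 203 \cdot 9 \cdot 1 + 1378\right) + 17159\right) = 28586 \left(\left(30 - 1827 + 1378\right) + 17159\right) = 28586 \left(-419 + 17159\right) = 28586 \cdot 16740 = 478529640$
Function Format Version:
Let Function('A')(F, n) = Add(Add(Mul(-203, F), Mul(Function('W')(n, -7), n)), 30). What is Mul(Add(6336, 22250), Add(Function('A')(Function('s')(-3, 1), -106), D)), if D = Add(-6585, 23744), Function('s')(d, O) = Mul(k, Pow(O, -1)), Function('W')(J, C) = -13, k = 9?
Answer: 478529640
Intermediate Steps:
Function('s')(d, O) = Mul(9, Pow(O, -1))
Function('A')(F, n) = Add(30, Mul(-203, F), Mul(-13, n)) (Function('A')(F, n) = Add(Add(Mul(-203, F), Mul(-13, n)), 30) = Add(30, Mul(-203, F), Mul(-13, n)))
D = 17159
Mul(Add(6336, 22250), Add(Function('A')(Function('s')(-3, 1), -106), D)) = Mul(Add(6336, 22250), Add(Add(30, Mul(-203, Mul(9, Pow(1, -1))), Mul(-13, -106)), 17159)) = Mul(28586, Add(Add(30, Mul(-203, Mul(9, 1)), 1378), 17159)) = Mul(28586, Add(Add(30, Mul(-203, 9), 1378), 17159)) = Mul(28586, Add(Add(30, -1827, 1378), 17159)) = Mul(28586, Add(-419, 17159)) = Mul(28586, 16740) = 478529640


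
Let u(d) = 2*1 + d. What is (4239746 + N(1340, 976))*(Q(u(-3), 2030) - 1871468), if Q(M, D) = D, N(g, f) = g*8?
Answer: -7945982658108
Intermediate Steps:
u(d) = 2 + d
N(g, f) = 8*g
(4239746 + N(1340, 976))*(Q(u(-3), 2030) - 1871468) = (4239746 + 8*1340)*(2030 - 1871468) = (4239746 + 10720)*(-1869438) = 4250466*(-1869438) = -7945982658108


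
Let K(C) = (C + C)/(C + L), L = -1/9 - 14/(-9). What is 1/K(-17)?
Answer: 70/153 ≈ 0.45752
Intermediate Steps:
L = 13/9 (L = -1*⅑ - 14*(-⅑) = -⅑ + 14/9 = 13/9 ≈ 1.4444)
K(C) = 2*C/(13/9 + C) (K(C) = (C + C)/(C + 13/9) = (2*C)/(13/9 + C) = 2*C/(13/9 + C))
1/K(-17) = 1/(18*(-17)/(13 + 9*(-17))) = 1/(18*(-17)/(13 - 153)) = 1/(18*(-17)/(-140)) = 1/(18*(-17)*(-1/140)) = 1/(153/70) = 70/153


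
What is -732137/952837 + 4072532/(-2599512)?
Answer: -1445914522607/619227803886 ≈ -2.3350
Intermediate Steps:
-732137/952837 + 4072532/(-2599512) = -732137*1/952837 + 4072532*(-1/2599512) = -732137/952837 - 1018133/649878 = -1445914522607/619227803886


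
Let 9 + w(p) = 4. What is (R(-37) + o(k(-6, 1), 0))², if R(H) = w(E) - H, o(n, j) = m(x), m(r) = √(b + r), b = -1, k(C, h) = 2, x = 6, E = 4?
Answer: (32 + √5)² ≈ 1172.1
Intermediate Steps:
w(p) = -5 (w(p) = -9 + 4 = -5)
m(r) = √(-1 + r)
o(n, j) = √5 (o(n, j) = √(-1 + 6) = √5)
R(H) = -5 - H
(R(-37) + o(k(-6, 1), 0))² = ((-5 - 1*(-37)) + √5)² = ((-5 + 37) + √5)² = (32 + √5)²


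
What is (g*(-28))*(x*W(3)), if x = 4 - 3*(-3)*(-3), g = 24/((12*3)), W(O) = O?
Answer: 1288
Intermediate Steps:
g = ⅔ (g = 24/36 = 24*(1/36) = ⅔ ≈ 0.66667)
x = -23 (x = 4 + 9*(-3) = 4 - 27 = -23)
(g*(-28))*(x*W(3)) = ((⅔)*(-28))*(-23*3) = -56/3*(-69) = 1288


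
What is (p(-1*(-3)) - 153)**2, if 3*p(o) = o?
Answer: 23104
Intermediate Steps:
p(o) = o/3
(p(-1*(-3)) - 153)**2 = ((-1*(-3))/3 - 153)**2 = ((1/3)*3 - 153)**2 = (1 - 153)**2 = (-152)**2 = 23104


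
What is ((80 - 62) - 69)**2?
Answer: 2601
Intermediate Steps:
((80 - 62) - 69)**2 = (18 - 69)**2 = (-51)**2 = 2601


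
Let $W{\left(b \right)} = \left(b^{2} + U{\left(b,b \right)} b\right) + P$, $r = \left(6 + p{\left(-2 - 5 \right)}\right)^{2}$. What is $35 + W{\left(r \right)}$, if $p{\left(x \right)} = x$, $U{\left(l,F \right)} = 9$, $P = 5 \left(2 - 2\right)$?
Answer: $45$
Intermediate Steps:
$P = 0$ ($P = 5 \cdot 0 = 0$)
$r = 1$ ($r = \left(6 - 7\right)^{2} = \left(-1\right)^{2} = 1$)
$W{\left(b \right)} = b^{2} + 9 b$ ($W{\left(b \right)} = \left(b^{2} + 9 b\right) + 0 = b^{2} + 9 b$)
$35 + W{\left(r \right)} = 35 + 1 \left(9 + 1\right) = 35 + 1 \cdot 10 = 35 + 10 = 45$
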